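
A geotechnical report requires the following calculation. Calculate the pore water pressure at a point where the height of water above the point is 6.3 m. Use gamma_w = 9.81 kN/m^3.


Using u = gamma_w * h_w
u = 9.81 * 6.3
u = 61.8 kPa


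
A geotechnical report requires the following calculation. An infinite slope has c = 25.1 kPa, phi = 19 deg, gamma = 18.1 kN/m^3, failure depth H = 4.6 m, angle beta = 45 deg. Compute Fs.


Result: 0.947

Derivation:
Using Fs = c / (gamma*H*sin(beta)*cos(beta)) + tan(phi)/tan(beta)
Cohesion contribution = 25.1 / (18.1*4.6*sin(45)*cos(45))
Cohesion contribution = 0.602931
Friction contribution = tan(19)/tan(45) = 0.344328
Fs = 0.602931 + 0.344328
Fs = 0.947


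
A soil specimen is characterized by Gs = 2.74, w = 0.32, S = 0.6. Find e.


Using the relation e = Gs * w / S
e = 2.74 * 0.32 / 0.6
e = 1.4613


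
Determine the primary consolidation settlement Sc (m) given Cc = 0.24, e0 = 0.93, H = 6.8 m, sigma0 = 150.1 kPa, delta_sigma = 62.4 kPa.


Result: 0.1277 m

Derivation:
Using Sc = Cc * H / (1 + e0) * log10((sigma0 + delta_sigma) / sigma0)
Stress ratio = (150.1 + 62.4) / 150.1 = 1.41572
log10(1.41572) = 0.150978
Cc * H / (1 + e0) = 0.24 * 6.8 / (1 + 0.93) = 0.845596
Sc = 0.845596 * 0.150978
Sc = 0.1277 m


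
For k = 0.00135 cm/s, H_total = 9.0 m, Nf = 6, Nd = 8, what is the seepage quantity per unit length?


Result: 9.113e-05 m^3/s per m

Derivation:
Convert k to m/s for unit consistency with H:
k = 0.00135 cm/s = 0.00135 / 100 m/s = 1.35e-05 m/s
Using q = k * H * Nf / Nd
Nf / Nd = 6 / 8 = 0.75
q = 1.35e-05 * 9.0 * 0.75
q = 9.113e-05 m^3/s per m


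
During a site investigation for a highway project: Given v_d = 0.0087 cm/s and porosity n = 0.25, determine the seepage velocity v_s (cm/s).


Using v_s = v_d / n
v_s = 0.0087 / 0.25
v_s = 0.0348 cm/s


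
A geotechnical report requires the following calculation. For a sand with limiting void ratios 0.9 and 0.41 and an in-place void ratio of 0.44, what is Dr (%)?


Using Dr = (e_max - e) / (e_max - e_min) * 100
e_max - e = 0.9 - 0.44 = 0.46
e_max - e_min = 0.9 - 0.41 = 0.49
Dr = 0.46 / 0.49 * 100
Dr = 93.88 %


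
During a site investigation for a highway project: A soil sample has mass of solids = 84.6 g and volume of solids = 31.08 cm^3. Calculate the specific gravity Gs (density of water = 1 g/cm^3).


Using Gs = m_s / (V_s * rho_w)
Since rho_w = 1 g/cm^3:
Gs = 84.6 / 31.08
Gs = 2.722


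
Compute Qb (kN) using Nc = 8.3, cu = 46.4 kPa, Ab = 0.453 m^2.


Result: 174.46 kN

Derivation:
Using Qb = Nc * cu * Ab
Qb = 8.3 * 46.4 * 0.453
Qb = 174.46 kN


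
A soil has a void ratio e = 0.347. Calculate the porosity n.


Result: 0.2576

Derivation:
Using the relation n = e / (1 + e)
n = 0.347 / (1 + 0.347)
n = 0.347 / 1.347
n = 0.2576


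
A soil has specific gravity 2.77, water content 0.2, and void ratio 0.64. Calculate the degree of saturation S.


Result: 0.8656

Derivation:
Using S = Gs * w / e
S = 2.77 * 0.2 / 0.64
S = 0.8656


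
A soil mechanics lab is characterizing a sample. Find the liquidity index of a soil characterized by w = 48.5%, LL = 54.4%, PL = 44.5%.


Result: 0.404

Derivation:
First compute the plasticity index:
PI = LL - PL = 54.4 - 44.5 = 9.9
Then compute the liquidity index:
LI = (w - PL) / PI
LI = (48.5 - 44.5) / 9.9
LI = 0.404


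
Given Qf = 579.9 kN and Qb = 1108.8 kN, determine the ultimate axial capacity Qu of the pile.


Using Qu = Qf + Qb
Qu = 579.9 + 1108.8
Qu = 1688.7 kN


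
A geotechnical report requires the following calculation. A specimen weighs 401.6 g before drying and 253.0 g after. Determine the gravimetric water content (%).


Result: 58.74 %

Derivation:
Using w = (m_wet - m_dry) / m_dry * 100
m_wet - m_dry = 401.6 - 253.0 = 148.6 g
w = 148.6 / 253.0 * 100
w = 58.74 %


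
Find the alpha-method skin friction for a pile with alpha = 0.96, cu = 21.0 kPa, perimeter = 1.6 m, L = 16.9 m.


Using Qs = alpha * cu * perimeter * L
Qs = 0.96 * 21.0 * 1.6 * 16.9
Qs = 545.13 kN


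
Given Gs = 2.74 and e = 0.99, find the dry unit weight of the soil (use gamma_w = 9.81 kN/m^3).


Using gamma_d = Gs * gamma_w / (1 + e)
gamma_d = 2.74 * 9.81 / (1 + 0.99)
gamma_d = 2.74 * 9.81 / 1.99
gamma_d = 13.507 kN/m^3


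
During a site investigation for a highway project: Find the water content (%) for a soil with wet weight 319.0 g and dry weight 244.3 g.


Result: 30.58 %

Derivation:
Using w = (m_wet - m_dry) / m_dry * 100
m_wet - m_dry = 319.0 - 244.3 = 74.7 g
w = 74.7 / 244.3 * 100
w = 30.58 %


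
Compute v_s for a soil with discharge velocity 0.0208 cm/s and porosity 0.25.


Using v_s = v_d / n
v_s = 0.0208 / 0.25
v_s = 0.0832 cm/s


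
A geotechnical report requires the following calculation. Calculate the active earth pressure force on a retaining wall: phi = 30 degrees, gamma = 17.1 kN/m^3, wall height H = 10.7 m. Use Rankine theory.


Result: 326.3 kN/m

Derivation:
Compute active earth pressure coefficient:
Ka = tan^2(45 - phi/2) = tan^2(30.0) = 0.333333
Compute active force:
Pa = 0.5 * Ka * gamma * H^2
Pa = 0.5 * 0.333333 * 17.1 * 10.7^2
Pa = 326.3 kN/m


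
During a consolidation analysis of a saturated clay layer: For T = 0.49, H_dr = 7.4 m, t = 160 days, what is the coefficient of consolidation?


Result: 0.1677 m^2/day

Derivation:
Using cv = T * H_dr^2 / t
H_dr^2 = 7.4^2 = 54.76
cv = 0.49 * 54.76 / 160
cv = 0.1677 m^2/day


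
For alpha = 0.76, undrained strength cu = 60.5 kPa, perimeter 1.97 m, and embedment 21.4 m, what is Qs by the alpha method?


Using Qs = alpha * cu * perimeter * L
Qs = 0.76 * 60.5 * 1.97 * 21.4
Qs = 1938.42 kN


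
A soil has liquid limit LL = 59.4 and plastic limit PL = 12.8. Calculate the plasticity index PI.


Using PI = LL - PL
PI = 59.4 - 12.8
PI = 46.6


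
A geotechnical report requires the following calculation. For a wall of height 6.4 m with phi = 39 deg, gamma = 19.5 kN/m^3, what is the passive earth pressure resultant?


Result: 1755.38 kN/m

Derivation:
Compute passive earth pressure coefficient:
Kp = tan^2(45 + phi/2) = tan^2(64.5) = 4.395495
Compute passive force:
Pp = 0.5 * Kp * gamma * H^2
Pp = 0.5 * 4.395495 * 19.5 * 6.4^2
Pp = 1755.38 kN/m


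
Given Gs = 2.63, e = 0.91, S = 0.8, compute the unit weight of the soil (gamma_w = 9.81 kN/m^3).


Result: 17.247 kN/m^3

Derivation:
Using gamma = gamma_w * (Gs + S*e) / (1 + e)
Numerator: Gs + S*e = 2.63 + 0.8*0.91 = 3.358
Denominator: 1 + e = 1 + 0.91 = 1.91
gamma = 9.81 * 3.358 / 1.91
gamma = 17.247 kN/m^3


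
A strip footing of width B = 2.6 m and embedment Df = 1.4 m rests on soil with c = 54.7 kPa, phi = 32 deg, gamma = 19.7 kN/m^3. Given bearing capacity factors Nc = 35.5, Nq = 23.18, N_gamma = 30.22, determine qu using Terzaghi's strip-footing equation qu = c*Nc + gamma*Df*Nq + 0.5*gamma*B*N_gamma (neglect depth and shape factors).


Result: 3355.09 kPa

Derivation:
Compute qu = c*Nc + gamma*Df*Nq + 0.5*gamma*B*N_gamma
Term 1: 54.7 * 35.5 = 1941.85
Term 2: 19.7 * 1.4 * 23.18 = 639.3044
Term 3: 0.5 * 19.7 * 2.6 * 30.22 = 773.9342
qu = 1941.85 + 639.3044 + 773.9342
qu = 3355.09 kPa


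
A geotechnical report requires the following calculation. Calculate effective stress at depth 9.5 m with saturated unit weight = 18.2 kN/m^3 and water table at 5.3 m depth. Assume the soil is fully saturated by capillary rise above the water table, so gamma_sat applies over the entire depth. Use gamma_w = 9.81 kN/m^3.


Result: 131.7 kPa

Derivation:
Total stress = gamma_sat * depth
sigma = 18.2 * 9.5 = 172.9 kPa
Pore water pressure u = gamma_w * (depth - d_wt)
u = 9.81 * (9.5 - 5.3) = 41.202 kPa
Effective stress = sigma - u
sigma' = 172.9 - 41.202 = 131.7 kPa


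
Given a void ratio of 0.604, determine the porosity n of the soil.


Using the relation n = e / (1 + e)
n = 0.604 / (1 + 0.604)
n = 0.604 / 1.604
n = 0.3766


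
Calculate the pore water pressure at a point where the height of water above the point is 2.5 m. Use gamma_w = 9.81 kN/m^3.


Result: 24.53 kPa

Derivation:
Using u = gamma_w * h_w
u = 9.81 * 2.5
u = 24.53 kPa


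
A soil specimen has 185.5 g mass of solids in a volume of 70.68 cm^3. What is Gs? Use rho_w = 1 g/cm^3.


Using Gs = m_s / (V_s * rho_w)
Since rho_w = 1 g/cm^3:
Gs = 185.5 / 70.68
Gs = 2.625


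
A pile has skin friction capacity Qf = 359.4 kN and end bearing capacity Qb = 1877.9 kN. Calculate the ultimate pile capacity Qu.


Using Qu = Qf + Qb
Qu = 359.4 + 1877.9
Qu = 2237.3 kN


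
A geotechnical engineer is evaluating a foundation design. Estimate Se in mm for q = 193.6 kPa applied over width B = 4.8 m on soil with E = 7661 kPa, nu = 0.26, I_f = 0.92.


Using Se = q * B * (1 - nu^2) * I_f / E
1 - nu^2 = 1 - 0.26^2 = 0.9324
Se = 193.6 * 4.8 * 0.9324 * 0.92 / 7661
Se = 0.104052 m
Convert to mm: Se = 0.104052 * 1000 = 104.052 mm


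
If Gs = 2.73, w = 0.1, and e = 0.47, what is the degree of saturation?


Result: 0.5809

Derivation:
Using S = Gs * w / e
S = 2.73 * 0.1 / 0.47
S = 0.5809


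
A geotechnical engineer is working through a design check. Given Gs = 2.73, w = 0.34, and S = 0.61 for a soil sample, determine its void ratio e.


Using the relation e = Gs * w / S
e = 2.73 * 0.34 / 0.61
e = 1.5216


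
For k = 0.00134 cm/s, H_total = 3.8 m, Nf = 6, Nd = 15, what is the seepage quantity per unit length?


Convert k to m/s for unit consistency with H:
k = 0.00134 cm/s = 0.00134 / 100 m/s = 1.34e-05 m/s
Using q = k * H * Nf / Nd
Nf / Nd = 6 / 15 = 0.4
q = 1.34e-05 * 3.8 * 0.4
q = 2.037e-05 m^3/s per m


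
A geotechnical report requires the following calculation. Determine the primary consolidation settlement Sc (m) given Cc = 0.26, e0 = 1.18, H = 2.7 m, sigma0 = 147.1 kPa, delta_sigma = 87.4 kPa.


Result: 0.0652 m

Derivation:
Using Sc = Cc * H / (1 + e0) * log10((sigma0 + delta_sigma) / sigma0)
Stress ratio = (147.1 + 87.4) / 147.1 = 1.59415
log10(1.59415) = 0.20253
Cc * H / (1 + e0) = 0.26 * 2.7 / (1 + 1.18) = 0.322018
Sc = 0.322018 * 0.20253
Sc = 0.0652 m


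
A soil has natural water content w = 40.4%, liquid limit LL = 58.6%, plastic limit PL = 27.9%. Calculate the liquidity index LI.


First compute the plasticity index:
PI = LL - PL = 58.6 - 27.9 = 30.7
Then compute the liquidity index:
LI = (w - PL) / PI
LI = (40.4 - 27.9) / 30.7
LI = 0.407


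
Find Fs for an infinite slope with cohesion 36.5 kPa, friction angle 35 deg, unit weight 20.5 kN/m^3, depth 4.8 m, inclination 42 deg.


Using Fs = c / (gamma*H*sin(beta)*cos(beta)) + tan(phi)/tan(beta)
Cohesion contribution = 36.5 / (20.5*4.8*sin(42)*cos(42))
Cohesion contribution = 0.745956
Friction contribution = tan(35)/tan(42) = 0.777659
Fs = 0.745956 + 0.777659
Fs = 1.524


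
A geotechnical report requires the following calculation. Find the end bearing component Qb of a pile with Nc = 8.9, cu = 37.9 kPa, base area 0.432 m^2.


Result: 145.72 kN

Derivation:
Using Qb = Nc * cu * Ab
Qb = 8.9 * 37.9 * 0.432
Qb = 145.72 kN


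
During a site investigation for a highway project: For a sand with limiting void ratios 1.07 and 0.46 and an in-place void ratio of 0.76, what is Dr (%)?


Result: 50.82 %

Derivation:
Using Dr = (e_max - e) / (e_max - e_min) * 100
e_max - e = 1.07 - 0.76 = 0.31
e_max - e_min = 1.07 - 0.46 = 0.61
Dr = 0.31 / 0.61 * 100
Dr = 50.82 %


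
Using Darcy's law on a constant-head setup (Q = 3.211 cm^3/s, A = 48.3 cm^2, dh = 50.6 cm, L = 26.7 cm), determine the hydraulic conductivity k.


Compute hydraulic gradient:
i = dh / L = 50.6 / 26.7 = 1.89513
Then apply Darcy's law:
k = Q / (A * i)
k = 3.211 / (48.3 * 1.89513)
k = 3.211 / 91.5348
k = 0.03508 cm/s


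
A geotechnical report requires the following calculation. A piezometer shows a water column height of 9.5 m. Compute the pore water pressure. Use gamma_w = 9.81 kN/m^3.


Result: 93.2 kPa

Derivation:
Using u = gamma_w * h_w
u = 9.81 * 9.5
u = 93.2 kPa


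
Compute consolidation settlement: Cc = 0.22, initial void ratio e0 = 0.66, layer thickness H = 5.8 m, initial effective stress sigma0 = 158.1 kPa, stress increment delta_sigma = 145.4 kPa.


Using Sc = Cc * H / (1 + e0) * log10((sigma0 + delta_sigma) / sigma0)
Stress ratio = (158.1 + 145.4) / 158.1 = 1.91967
log10(1.91967) = 0.283227
Cc * H / (1 + e0) = 0.22 * 5.8 / (1 + 0.66) = 0.768675
Sc = 0.768675 * 0.283227
Sc = 0.2177 m


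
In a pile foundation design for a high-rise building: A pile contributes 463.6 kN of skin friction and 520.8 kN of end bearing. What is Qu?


Result: 984.4 kN

Derivation:
Using Qu = Qf + Qb
Qu = 463.6 + 520.8
Qu = 984.4 kN


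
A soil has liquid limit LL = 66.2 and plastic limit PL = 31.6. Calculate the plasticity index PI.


Using PI = LL - PL
PI = 66.2 - 31.6
PI = 34.6


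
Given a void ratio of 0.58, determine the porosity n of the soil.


Using the relation n = e / (1 + e)
n = 0.58 / (1 + 0.58)
n = 0.58 / 1.58
n = 0.3671


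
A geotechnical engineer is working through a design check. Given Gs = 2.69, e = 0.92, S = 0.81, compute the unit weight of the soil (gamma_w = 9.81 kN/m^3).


Using gamma = gamma_w * (Gs + S*e) / (1 + e)
Numerator: Gs + S*e = 2.69 + 0.81*0.92 = 3.4352
Denominator: 1 + e = 1 + 0.92 = 1.92
gamma = 9.81 * 3.4352 / 1.92
gamma = 17.552 kN/m^3


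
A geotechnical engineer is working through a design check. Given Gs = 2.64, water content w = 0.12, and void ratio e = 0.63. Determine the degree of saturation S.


Using S = Gs * w / e
S = 2.64 * 0.12 / 0.63
S = 0.5029


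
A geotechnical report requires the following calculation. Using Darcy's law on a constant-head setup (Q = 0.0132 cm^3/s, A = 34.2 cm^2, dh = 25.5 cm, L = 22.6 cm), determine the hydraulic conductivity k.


Compute hydraulic gradient:
i = dh / L = 25.5 / 22.6 = 1.12832
Then apply Darcy's law:
k = Q / (A * i)
k = 0.0132 / (34.2 * 1.12832)
k = 0.0132 / 38.5885
k = 0.000342 cm/s


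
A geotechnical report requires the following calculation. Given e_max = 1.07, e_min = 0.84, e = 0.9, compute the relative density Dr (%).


Result: 73.91 %

Derivation:
Using Dr = (e_max - e) / (e_max - e_min) * 100
e_max - e = 1.07 - 0.9 = 0.17
e_max - e_min = 1.07 - 0.84 = 0.23
Dr = 0.17 / 0.23 * 100
Dr = 73.91 %


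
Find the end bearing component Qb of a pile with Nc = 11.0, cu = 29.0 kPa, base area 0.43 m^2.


Result: 137.17 kN

Derivation:
Using Qb = Nc * cu * Ab
Qb = 11.0 * 29.0 * 0.43
Qb = 137.17 kN


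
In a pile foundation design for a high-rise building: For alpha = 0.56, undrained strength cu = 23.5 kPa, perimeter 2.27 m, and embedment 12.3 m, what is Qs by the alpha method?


Using Qs = alpha * cu * perimeter * L
Qs = 0.56 * 23.5 * 2.27 * 12.3
Qs = 367.44 kN


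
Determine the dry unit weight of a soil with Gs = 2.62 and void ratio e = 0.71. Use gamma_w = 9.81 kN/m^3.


Using gamma_d = Gs * gamma_w / (1 + e)
gamma_d = 2.62 * 9.81 / (1 + 0.71)
gamma_d = 2.62 * 9.81 / 1.71
gamma_d = 15.031 kN/m^3


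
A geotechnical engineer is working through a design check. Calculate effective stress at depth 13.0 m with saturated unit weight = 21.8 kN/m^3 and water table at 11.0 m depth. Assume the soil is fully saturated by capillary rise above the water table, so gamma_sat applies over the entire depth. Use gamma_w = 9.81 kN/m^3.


Result: 263.78 kPa

Derivation:
Total stress = gamma_sat * depth
sigma = 21.8 * 13.0 = 283.4 kPa
Pore water pressure u = gamma_w * (depth - d_wt)
u = 9.81 * (13.0 - 11.0) = 19.62 kPa
Effective stress = sigma - u
sigma' = 283.4 - 19.62 = 263.78 kPa


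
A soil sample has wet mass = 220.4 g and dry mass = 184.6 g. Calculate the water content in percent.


Using w = (m_wet - m_dry) / m_dry * 100
m_wet - m_dry = 220.4 - 184.6 = 35.8 g
w = 35.8 / 184.6 * 100
w = 19.39 %


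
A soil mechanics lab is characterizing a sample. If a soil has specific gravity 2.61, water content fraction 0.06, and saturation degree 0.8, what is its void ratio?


Using the relation e = Gs * w / S
e = 2.61 * 0.06 / 0.8
e = 0.1957


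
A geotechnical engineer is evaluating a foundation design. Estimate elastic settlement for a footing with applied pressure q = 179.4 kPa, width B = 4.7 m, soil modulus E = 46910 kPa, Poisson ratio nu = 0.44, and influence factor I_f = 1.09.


Result: 15.799 mm

Derivation:
Using Se = q * B * (1 - nu^2) * I_f / E
1 - nu^2 = 1 - 0.44^2 = 0.8064
Se = 179.4 * 4.7 * 0.8064 * 1.09 / 46910
Se = 0.015799 m
Convert to mm: Se = 0.015799 * 1000 = 15.799 mm


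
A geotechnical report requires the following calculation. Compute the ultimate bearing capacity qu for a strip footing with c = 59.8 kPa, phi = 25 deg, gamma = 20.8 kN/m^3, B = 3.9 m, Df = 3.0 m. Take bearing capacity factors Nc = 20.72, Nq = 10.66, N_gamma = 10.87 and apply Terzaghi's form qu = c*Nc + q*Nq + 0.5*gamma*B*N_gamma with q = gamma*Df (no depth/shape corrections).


Result: 2345.13 kPa

Derivation:
Compute qu = c*Nc + gamma*Df*Nq + 0.5*gamma*B*N_gamma
Term 1: 59.8 * 20.72 = 1239.056
Term 2: 20.8 * 3.0 * 10.66 = 665.184
Term 3: 0.5 * 20.8 * 3.9 * 10.87 = 440.8872
qu = 1239.056 + 665.184 + 440.8872
qu = 2345.13 kPa


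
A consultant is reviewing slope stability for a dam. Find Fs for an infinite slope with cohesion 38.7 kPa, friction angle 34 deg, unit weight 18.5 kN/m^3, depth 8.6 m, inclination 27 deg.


Result: 1.925

Derivation:
Using Fs = c / (gamma*H*sin(beta)*cos(beta)) + tan(phi)/tan(beta)
Cohesion contribution = 38.7 / (18.5*8.6*sin(27)*cos(27))
Cohesion contribution = 0.60133
Friction contribution = tan(34)/tan(27) = 1.3238
Fs = 0.60133 + 1.3238
Fs = 1.925


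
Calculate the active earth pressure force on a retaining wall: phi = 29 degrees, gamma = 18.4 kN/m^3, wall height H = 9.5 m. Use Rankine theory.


Compute active earth pressure coefficient:
Ka = tan^2(45 - phi/2) = tan^2(30.5) = 0.346974
Compute active force:
Pa = 0.5 * Ka * gamma * H^2
Pa = 0.5 * 0.346974 * 18.4 * 9.5^2
Pa = 288.09 kN/m


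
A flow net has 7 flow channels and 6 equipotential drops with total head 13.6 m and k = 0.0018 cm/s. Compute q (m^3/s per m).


Convert k to m/s for unit consistency with H:
k = 0.0018 cm/s = 0.0018 / 100 m/s = 1.8e-05 m/s
Using q = k * H * Nf / Nd
Nf / Nd = 7 / 6 = 1.1667
q = 1.8e-05 * 13.6 * 1.1667
q = 0.0002856 m^3/s per m


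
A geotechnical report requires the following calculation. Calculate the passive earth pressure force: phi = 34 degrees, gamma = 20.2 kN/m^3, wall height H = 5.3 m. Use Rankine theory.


Compute passive earth pressure coefficient:
Kp = tan^2(45 + phi/2) = tan^2(62.0) = 3.537132
Compute passive force:
Pp = 0.5 * Kp * gamma * H^2
Pp = 0.5 * 3.537132 * 20.2 * 5.3^2
Pp = 1003.52 kN/m


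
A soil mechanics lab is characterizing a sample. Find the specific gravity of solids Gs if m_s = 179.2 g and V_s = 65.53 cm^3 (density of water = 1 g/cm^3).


Using Gs = m_s / (V_s * rho_w)
Since rho_w = 1 g/cm^3:
Gs = 179.2 / 65.53
Gs = 2.735


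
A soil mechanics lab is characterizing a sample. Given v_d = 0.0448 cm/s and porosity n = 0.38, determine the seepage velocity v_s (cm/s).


Using v_s = v_d / n
v_s = 0.0448 / 0.38
v_s = 0.11789 cm/s


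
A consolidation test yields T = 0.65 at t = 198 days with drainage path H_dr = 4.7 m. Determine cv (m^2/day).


Using cv = T * H_dr^2 / t
H_dr^2 = 4.7^2 = 22.09
cv = 0.65 * 22.09 / 198
cv = 0.07252 m^2/day


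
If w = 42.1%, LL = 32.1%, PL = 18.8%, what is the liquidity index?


Result: 1.752

Derivation:
First compute the plasticity index:
PI = LL - PL = 32.1 - 18.8 = 13.3
Then compute the liquidity index:
LI = (w - PL) / PI
LI = (42.1 - 18.8) / 13.3
LI = 1.752


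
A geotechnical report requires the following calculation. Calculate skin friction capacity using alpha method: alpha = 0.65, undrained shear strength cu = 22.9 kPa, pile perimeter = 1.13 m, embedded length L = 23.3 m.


Using Qs = alpha * cu * perimeter * L
Qs = 0.65 * 22.9 * 1.13 * 23.3
Qs = 391.91 kN


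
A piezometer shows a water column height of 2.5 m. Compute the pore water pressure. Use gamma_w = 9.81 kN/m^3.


Result: 24.53 kPa

Derivation:
Using u = gamma_w * h_w
u = 9.81 * 2.5
u = 24.53 kPa


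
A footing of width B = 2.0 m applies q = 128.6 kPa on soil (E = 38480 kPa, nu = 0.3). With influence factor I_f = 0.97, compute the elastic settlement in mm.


Result: 5.9 mm

Derivation:
Using Se = q * B * (1 - nu^2) * I_f / E
1 - nu^2 = 1 - 0.3^2 = 0.91
Se = 128.6 * 2.0 * 0.91 * 0.97 / 38480
Se = 0.005900 m
Convert to mm: Se = 0.005900 * 1000 = 5.9 mm


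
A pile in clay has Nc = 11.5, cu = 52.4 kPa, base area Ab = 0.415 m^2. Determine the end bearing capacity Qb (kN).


Result: 250.08 kN

Derivation:
Using Qb = Nc * cu * Ab
Qb = 11.5 * 52.4 * 0.415
Qb = 250.08 kN


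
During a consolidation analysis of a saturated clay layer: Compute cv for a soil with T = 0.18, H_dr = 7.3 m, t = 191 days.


Result: 0.05022 m^2/day

Derivation:
Using cv = T * H_dr^2 / t
H_dr^2 = 7.3^2 = 53.29
cv = 0.18 * 53.29 / 191
cv = 0.05022 m^2/day


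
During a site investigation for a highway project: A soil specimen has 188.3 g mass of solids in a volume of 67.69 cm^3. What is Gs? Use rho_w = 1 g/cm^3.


Using Gs = m_s / (V_s * rho_w)
Since rho_w = 1 g/cm^3:
Gs = 188.3 / 67.69
Gs = 2.782


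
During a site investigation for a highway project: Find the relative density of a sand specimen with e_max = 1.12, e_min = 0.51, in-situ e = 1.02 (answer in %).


Result: 16.39 %

Derivation:
Using Dr = (e_max - e) / (e_max - e_min) * 100
e_max - e = 1.12 - 1.02 = 0.1
e_max - e_min = 1.12 - 0.51 = 0.61
Dr = 0.1 / 0.61 * 100
Dr = 16.39 %


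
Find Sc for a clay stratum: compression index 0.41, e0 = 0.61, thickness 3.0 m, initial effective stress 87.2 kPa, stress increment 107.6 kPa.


Result: 0.2667 m

Derivation:
Using Sc = Cc * H / (1 + e0) * log10((sigma0 + delta_sigma) / sigma0)
Stress ratio = (87.2 + 107.6) / 87.2 = 2.23394
log10(2.23394) = 0.349072
Cc * H / (1 + e0) = 0.41 * 3.0 / (1 + 0.61) = 0.763975
Sc = 0.763975 * 0.349072
Sc = 0.2667 m


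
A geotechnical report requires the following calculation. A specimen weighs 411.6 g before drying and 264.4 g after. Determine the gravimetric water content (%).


Using w = (m_wet - m_dry) / m_dry * 100
m_wet - m_dry = 411.6 - 264.4 = 147.2 g
w = 147.2 / 264.4 * 100
w = 55.67 %


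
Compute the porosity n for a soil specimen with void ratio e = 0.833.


Using the relation n = e / (1 + e)
n = 0.833 / (1 + 0.833)
n = 0.833 / 1.833
n = 0.4544


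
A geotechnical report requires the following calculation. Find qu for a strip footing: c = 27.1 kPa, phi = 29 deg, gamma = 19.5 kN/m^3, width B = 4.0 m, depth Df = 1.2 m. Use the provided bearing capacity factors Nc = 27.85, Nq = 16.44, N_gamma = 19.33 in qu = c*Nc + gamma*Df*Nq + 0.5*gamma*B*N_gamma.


Compute qu = c*Nc + gamma*Df*Nq + 0.5*gamma*B*N_gamma
Term 1: 27.1 * 27.85 = 754.735
Term 2: 19.5 * 1.2 * 16.44 = 384.696
Term 3: 0.5 * 19.5 * 4.0 * 19.33 = 753.87
qu = 754.735 + 384.696 + 753.87
qu = 1893.3 kPa


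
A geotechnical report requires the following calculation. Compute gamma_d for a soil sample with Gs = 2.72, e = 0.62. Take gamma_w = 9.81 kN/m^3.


Using gamma_d = Gs * gamma_w / (1 + e)
gamma_d = 2.72 * 9.81 / (1 + 0.62)
gamma_d = 2.72 * 9.81 / 1.62
gamma_d = 16.471 kN/m^3


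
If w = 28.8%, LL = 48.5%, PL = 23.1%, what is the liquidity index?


Result: 0.224

Derivation:
First compute the plasticity index:
PI = LL - PL = 48.5 - 23.1 = 25.4
Then compute the liquidity index:
LI = (w - PL) / PI
LI = (28.8 - 23.1) / 25.4
LI = 0.224


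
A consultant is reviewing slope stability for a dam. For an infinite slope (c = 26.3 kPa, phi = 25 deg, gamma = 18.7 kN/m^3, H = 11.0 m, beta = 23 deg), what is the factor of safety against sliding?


Using Fs = c / (gamma*H*sin(beta)*cos(beta)) + tan(phi)/tan(beta)
Cohesion contribution = 26.3 / (18.7*11.0*sin(23)*cos(23))
Cohesion contribution = 0.355482
Friction contribution = tan(25)/tan(23) = 1.09855
Fs = 0.355482 + 1.09855
Fs = 1.454


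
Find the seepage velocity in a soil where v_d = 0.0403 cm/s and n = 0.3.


Using v_s = v_d / n
v_s = 0.0403 / 0.3
v_s = 0.13433 cm/s


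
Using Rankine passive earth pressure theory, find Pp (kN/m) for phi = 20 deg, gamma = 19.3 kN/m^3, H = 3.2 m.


Result: 201.55 kN/m

Derivation:
Compute passive earth pressure coefficient:
Kp = tan^2(45 + phi/2) = tan^2(55.0) = 2.039607
Compute passive force:
Pp = 0.5 * Kp * gamma * H^2
Pp = 0.5 * 2.039607 * 19.3 * 3.2^2
Pp = 201.55 kN/m


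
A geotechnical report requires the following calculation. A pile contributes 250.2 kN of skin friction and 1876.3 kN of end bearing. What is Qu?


Using Qu = Qf + Qb
Qu = 250.2 + 1876.3
Qu = 2126.5 kN


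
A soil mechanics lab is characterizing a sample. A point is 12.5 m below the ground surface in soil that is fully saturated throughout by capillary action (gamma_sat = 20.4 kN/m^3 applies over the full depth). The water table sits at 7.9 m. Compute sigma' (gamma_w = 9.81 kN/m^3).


Result: 209.87 kPa

Derivation:
Total stress = gamma_sat * depth
sigma = 20.4 * 12.5 = 255.0 kPa
Pore water pressure u = gamma_w * (depth - d_wt)
u = 9.81 * (12.5 - 7.9) = 45.126 kPa
Effective stress = sigma - u
sigma' = 255.0 - 45.126 = 209.87 kPa


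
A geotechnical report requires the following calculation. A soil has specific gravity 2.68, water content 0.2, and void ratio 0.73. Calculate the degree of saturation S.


Result: 0.7342

Derivation:
Using S = Gs * w / e
S = 2.68 * 0.2 / 0.73
S = 0.7342


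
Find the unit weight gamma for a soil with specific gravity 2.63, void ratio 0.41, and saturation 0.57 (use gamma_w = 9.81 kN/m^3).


Result: 19.924 kN/m^3

Derivation:
Using gamma = gamma_w * (Gs + S*e) / (1 + e)
Numerator: Gs + S*e = 2.63 + 0.57*0.41 = 2.8637
Denominator: 1 + e = 1 + 0.41 = 1.41
gamma = 9.81 * 2.8637 / 1.41
gamma = 19.924 kN/m^3


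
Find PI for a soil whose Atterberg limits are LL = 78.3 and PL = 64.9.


Result: 13.4

Derivation:
Using PI = LL - PL
PI = 78.3 - 64.9
PI = 13.4


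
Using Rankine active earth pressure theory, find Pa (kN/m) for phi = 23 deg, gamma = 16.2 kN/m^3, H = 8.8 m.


Compute active earth pressure coefficient:
Ka = tan^2(45 - phi/2) = tan^2(33.5) = 0.438092
Compute active force:
Pa = 0.5 * Ka * gamma * H^2
Pa = 0.5 * 0.438092 * 16.2 * 8.8^2
Pa = 274.8 kN/m


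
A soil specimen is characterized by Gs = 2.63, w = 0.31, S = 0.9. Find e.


Result: 0.9059

Derivation:
Using the relation e = Gs * w / S
e = 2.63 * 0.31 / 0.9
e = 0.9059


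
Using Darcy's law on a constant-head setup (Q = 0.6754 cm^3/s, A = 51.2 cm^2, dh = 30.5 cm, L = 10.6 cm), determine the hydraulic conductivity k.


Result: 0.004585 cm/s

Derivation:
Compute hydraulic gradient:
i = dh / L = 30.5 / 10.6 = 2.87736
Then apply Darcy's law:
k = Q / (A * i)
k = 0.6754 / (51.2 * 2.87736)
k = 0.6754 / 147.321
k = 0.004585 cm/s


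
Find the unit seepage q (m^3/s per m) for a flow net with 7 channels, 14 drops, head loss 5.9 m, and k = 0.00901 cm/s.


Convert k to m/s for unit consistency with H:
k = 0.00901 cm/s = 0.00901 / 100 m/s = 9.01e-05 m/s
Using q = k * H * Nf / Nd
Nf / Nd = 7 / 14 = 0.5
q = 9.01e-05 * 5.9 * 0.5
q = 0.0002658 m^3/s per m


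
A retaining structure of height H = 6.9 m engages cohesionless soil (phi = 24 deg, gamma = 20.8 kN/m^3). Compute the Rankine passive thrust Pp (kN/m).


Compute passive earth pressure coefficient:
Kp = tan^2(45 + phi/2) = tan^2(57.0) = 2.371184
Compute passive force:
Pp = 0.5 * Kp * gamma * H^2
Pp = 0.5 * 2.371184 * 20.8 * 6.9^2
Pp = 1174.08 kN/m


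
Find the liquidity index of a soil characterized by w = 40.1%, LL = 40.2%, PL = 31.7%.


Result: 0.988

Derivation:
First compute the plasticity index:
PI = LL - PL = 40.2 - 31.7 = 8.5
Then compute the liquidity index:
LI = (w - PL) / PI
LI = (40.1 - 31.7) / 8.5
LI = 0.988


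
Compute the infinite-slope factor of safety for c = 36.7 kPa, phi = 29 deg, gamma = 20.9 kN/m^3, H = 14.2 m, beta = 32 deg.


Using Fs = c / (gamma*H*sin(beta)*cos(beta)) + tan(phi)/tan(beta)
Cohesion contribution = 36.7 / (20.9*14.2*sin(32)*cos(32))
Cohesion contribution = 0.27517
Friction contribution = tan(29)/tan(32) = 0.88708
Fs = 0.27517 + 0.88708
Fs = 1.162


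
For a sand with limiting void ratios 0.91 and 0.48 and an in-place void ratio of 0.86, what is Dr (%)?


Using Dr = (e_max - e) / (e_max - e_min) * 100
e_max - e = 0.91 - 0.86 = 0.05
e_max - e_min = 0.91 - 0.48 = 0.43
Dr = 0.05 / 0.43 * 100
Dr = 11.63 %


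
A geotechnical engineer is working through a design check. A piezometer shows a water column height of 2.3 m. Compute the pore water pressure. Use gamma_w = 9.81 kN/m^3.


Using u = gamma_w * h_w
u = 9.81 * 2.3
u = 22.56 kPa


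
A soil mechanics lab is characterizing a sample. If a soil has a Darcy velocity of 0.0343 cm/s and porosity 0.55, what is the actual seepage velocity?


Result: 0.06236 cm/s

Derivation:
Using v_s = v_d / n
v_s = 0.0343 / 0.55
v_s = 0.06236 cm/s


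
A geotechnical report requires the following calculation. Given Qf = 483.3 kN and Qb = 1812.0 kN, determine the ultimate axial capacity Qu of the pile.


Using Qu = Qf + Qb
Qu = 483.3 + 1812.0
Qu = 2295.3 kN


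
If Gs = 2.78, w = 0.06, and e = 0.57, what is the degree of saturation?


Using S = Gs * w / e
S = 2.78 * 0.06 / 0.57
S = 0.2926


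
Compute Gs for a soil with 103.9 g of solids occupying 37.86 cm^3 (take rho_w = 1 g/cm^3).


Using Gs = m_s / (V_s * rho_w)
Since rho_w = 1 g/cm^3:
Gs = 103.9 / 37.86
Gs = 2.744


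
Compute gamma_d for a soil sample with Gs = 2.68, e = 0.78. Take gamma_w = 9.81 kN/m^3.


Using gamma_d = Gs * gamma_w / (1 + e)
gamma_d = 2.68 * 9.81 / (1 + 0.78)
gamma_d = 2.68 * 9.81 / 1.78
gamma_d = 14.77 kN/m^3


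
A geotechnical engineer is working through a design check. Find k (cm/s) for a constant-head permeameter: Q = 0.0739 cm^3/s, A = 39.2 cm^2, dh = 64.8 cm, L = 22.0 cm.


Result: 0.00064 cm/s

Derivation:
Compute hydraulic gradient:
i = dh / L = 64.8 / 22.0 = 2.94545
Then apply Darcy's law:
k = Q / (A * i)
k = 0.0739 / (39.2 * 2.94545)
k = 0.0739 / 115.462
k = 0.00064 cm/s


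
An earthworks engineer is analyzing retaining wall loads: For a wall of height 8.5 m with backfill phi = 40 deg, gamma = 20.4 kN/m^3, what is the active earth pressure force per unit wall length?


Result: 160.24 kN/m

Derivation:
Compute active earth pressure coefficient:
Ka = tan^2(45 - phi/2) = tan^2(25.0) = 0.217443
Compute active force:
Pa = 0.5 * Ka * gamma * H^2
Pa = 0.5 * 0.217443 * 20.4 * 8.5^2
Pa = 160.24 kN/m


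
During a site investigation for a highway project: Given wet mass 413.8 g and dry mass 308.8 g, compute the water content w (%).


Result: 34.0 %

Derivation:
Using w = (m_wet - m_dry) / m_dry * 100
m_wet - m_dry = 413.8 - 308.8 = 105.0 g
w = 105.0 / 308.8 * 100
w = 34.0 %


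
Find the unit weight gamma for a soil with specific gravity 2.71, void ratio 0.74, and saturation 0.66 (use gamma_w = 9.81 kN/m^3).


Using gamma = gamma_w * (Gs + S*e) / (1 + e)
Numerator: Gs + S*e = 2.71 + 0.66*0.74 = 3.1984
Denominator: 1 + e = 1 + 0.74 = 1.74
gamma = 9.81 * 3.1984 / 1.74
gamma = 18.032 kN/m^3


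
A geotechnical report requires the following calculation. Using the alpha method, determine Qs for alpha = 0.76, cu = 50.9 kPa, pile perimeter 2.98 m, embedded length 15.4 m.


Using Qs = alpha * cu * perimeter * L
Qs = 0.76 * 50.9 * 2.98 * 15.4
Qs = 1775.29 kN


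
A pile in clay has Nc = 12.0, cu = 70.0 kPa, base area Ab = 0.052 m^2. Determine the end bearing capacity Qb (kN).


Result: 43.68 kN

Derivation:
Using Qb = Nc * cu * Ab
Qb = 12.0 * 70.0 * 0.052
Qb = 43.68 kN


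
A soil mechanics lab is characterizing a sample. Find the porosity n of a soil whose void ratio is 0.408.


Result: 0.2898

Derivation:
Using the relation n = e / (1 + e)
n = 0.408 / (1 + 0.408)
n = 0.408 / 1.408
n = 0.2898


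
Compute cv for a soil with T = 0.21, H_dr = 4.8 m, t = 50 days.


Using cv = T * H_dr^2 / t
H_dr^2 = 4.8^2 = 23.04
cv = 0.21 * 23.04 / 50
cv = 0.09677 m^2/day


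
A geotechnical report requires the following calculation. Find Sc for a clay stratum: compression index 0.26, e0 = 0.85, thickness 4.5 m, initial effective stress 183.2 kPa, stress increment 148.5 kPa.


Using Sc = Cc * H / (1 + e0) * log10((sigma0 + delta_sigma) / sigma0)
Stress ratio = (183.2 + 148.5) / 183.2 = 1.81059
log10(1.81059) = 0.25782
Cc * H / (1 + e0) = 0.26 * 4.5 / (1 + 0.85) = 0.632432
Sc = 0.632432 * 0.25782
Sc = 0.1631 m


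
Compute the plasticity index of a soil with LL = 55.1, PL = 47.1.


Using PI = LL - PL
PI = 55.1 - 47.1
PI = 8.0


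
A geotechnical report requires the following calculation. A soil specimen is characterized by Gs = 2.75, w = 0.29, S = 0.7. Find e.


Using the relation e = Gs * w / S
e = 2.75 * 0.29 / 0.7
e = 1.1393


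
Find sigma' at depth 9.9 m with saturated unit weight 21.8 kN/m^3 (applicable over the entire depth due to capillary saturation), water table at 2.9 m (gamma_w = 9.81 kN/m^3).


Total stress = gamma_sat * depth
sigma = 21.8 * 9.9 = 215.82 kPa
Pore water pressure u = gamma_w * (depth - d_wt)
u = 9.81 * (9.9 - 2.9) = 68.67 kPa
Effective stress = sigma - u
sigma' = 215.82 - 68.67 = 147.15 kPa


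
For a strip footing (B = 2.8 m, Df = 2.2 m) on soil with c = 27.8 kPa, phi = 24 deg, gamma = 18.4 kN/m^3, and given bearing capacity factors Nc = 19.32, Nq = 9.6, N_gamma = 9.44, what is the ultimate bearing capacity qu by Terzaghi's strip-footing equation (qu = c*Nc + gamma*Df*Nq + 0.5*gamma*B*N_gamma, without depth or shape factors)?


Compute qu = c*Nc + gamma*Df*Nq + 0.5*gamma*B*N_gamma
Term 1: 27.8 * 19.32 = 537.096
Term 2: 18.4 * 2.2 * 9.6 = 388.608
Term 3: 0.5 * 18.4 * 2.8 * 9.44 = 243.1744
qu = 537.096 + 388.608 + 243.1744
qu = 1168.88 kPa


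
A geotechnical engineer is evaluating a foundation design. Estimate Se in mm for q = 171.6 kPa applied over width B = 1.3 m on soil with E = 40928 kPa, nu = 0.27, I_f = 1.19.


Using Se = q * B * (1 - nu^2) * I_f / E
1 - nu^2 = 1 - 0.27^2 = 0.9271
Se = 171.6 * 1.3 * 0.9271 * 1.19 / 40928
Se = 0.006013 m
Convert to mm: Se = 0.006013 * 1000 = 6.013 mm


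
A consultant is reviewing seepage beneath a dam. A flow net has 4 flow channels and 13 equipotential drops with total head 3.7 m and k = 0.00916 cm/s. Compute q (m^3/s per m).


Result: 0.0001043 m^3/s per m

Derivation:
Convert k to m/s for unit consistency with H:
k = 0.00916 cm/s = 0.00916 / 100 m/s = 9.16e-05 m/s
Using q = k * H * Nf / Nd
Nf / Nd = 4 / 13 = 0.3077
q = 9.16e-05 * 3.7 * 0.3077
q = 0.0001043 m^3/s per m


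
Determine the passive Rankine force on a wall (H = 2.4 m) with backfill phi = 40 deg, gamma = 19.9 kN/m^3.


Result: 263.57 kN/m

Derivation:
Compute passive earth pressure coefficient:
Kp = tan^2(45 + phi/2) = tan^2(65.0) = 4.59891
Compute passive force:
Pp = 0.5 * Kp * gamma * H^2
Pp = 0.5 * 4.59891 * 19.9 * 2.4^2
Pp = 263.57 kN/m


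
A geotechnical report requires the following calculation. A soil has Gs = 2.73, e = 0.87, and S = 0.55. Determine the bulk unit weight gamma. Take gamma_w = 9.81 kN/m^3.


Using gamma = gamma_w * (Gs + S*e) / (1 + e)
Numerator: Gs + S*e = 2.73 + 0.55*0.87 = 3.2085
Denominator: 1 + e = 1 + 0.87 = 1.87
gamma = 9.81 * 3.2085 / 1.87
gamma = 16.832 kN/m^3


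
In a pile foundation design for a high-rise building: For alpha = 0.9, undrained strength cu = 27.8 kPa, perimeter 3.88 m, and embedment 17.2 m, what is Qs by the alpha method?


Using Qs = alpha * cu * perimeter * L
Qs = 0.9 * 27.8 * 3.88 * 17.2
Qs = 1669.73 kN


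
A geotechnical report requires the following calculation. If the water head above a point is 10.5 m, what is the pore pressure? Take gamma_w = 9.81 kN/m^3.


Using u = gamma_w * h_w
u = 9.81 * 10.5
u = 103.01 kPa


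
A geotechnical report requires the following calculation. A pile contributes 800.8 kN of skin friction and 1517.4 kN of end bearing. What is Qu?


Result: 2318.2 kN

Derivation:
Using Qu = Qf + Qb
Qu = 800.8 + 1517.4
Qu = 2318.2 kN


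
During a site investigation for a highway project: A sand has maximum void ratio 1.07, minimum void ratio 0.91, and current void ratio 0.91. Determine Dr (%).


Using Dr = (e_max - e) / (e_max - e_min) * 100
e_max - e = 1.07 - 0.91 = 0.16
e_max - e_min = 1.07 - 0.91 = 0.16
Dr = 0.16 / 0.16 * 100
Dr = 100.0 %


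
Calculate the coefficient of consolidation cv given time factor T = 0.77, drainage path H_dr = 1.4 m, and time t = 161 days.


Using cv = T * H_dr^2 / t
H_dr^2 = 1.4^2 = 1.96
cv = 0.77 * 1.96 / 161
cv = 0.00937 m^2/day


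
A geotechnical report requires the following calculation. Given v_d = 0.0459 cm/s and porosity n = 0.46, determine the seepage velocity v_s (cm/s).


Result: 0.09978 cm/s

Derivation:
Using v_s = v_d / n
v_s = 0.0459 / 0.46
v_s = 0.09978 cm/s


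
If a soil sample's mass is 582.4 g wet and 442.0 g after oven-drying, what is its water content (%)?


Using w = (m_wet - m_dry) / m_dry * 100
m_wet - m_dry = 582.4 - 442.0 = 140.4 g
w = 140.4 / 442.0 * 100
w = 31.76 %


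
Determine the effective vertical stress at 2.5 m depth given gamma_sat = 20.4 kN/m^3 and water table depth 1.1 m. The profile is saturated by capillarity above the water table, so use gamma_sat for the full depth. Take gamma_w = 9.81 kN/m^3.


Total stress = gamma_sat * depth
sigma = 20.4 * 2.5 = 51.0 kPa
Pore water pressure u = gamma_w * (depth - d_wt)
u = 9.81 * (2.5 - 1.1) = 13.734 kPa
Effective stress = sigma - u
sigma' = 51.0 - 13.734 = 37.27 kPa


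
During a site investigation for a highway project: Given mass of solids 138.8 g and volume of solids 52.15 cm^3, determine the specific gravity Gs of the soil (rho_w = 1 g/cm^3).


Result: 2.662

Derivation:
Using Gs = m_s / (V_s * rho_w)
Since rho_w = 1 g/cm^3:
Gs = 138.8 / 52.15
Gs = 2.662


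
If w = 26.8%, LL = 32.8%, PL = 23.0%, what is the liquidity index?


First compute the plasticity index:
PI = LL - PL = 32.8 - 23.0 = 9.8
Then compute the liquidity index:
LI = (w - PL) / PI
LI = (26.8 - 23.0) / 9.8
LI = 0.388


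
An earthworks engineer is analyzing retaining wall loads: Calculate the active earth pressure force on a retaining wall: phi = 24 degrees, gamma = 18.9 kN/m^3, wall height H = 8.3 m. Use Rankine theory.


Compute active earth pressure coefficient:
Ka = tan^2(45 - phi/2) = tan^2(33.0) = 0.42173
Compute active force:
Pa = 0.5 * Ka * gamma * H^2
Pa = 0.5 * 0.42173 * 18.9 * 8.3^2
Pa = 274.55 kN/m


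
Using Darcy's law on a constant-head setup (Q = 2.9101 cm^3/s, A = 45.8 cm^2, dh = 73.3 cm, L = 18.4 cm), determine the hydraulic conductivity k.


Compute hydraulic gradient:
i = dh / L = 73.3 / 18.4 = 3.9837
Then apply Darcy's law:
k = Q / (A * i)
k = 2.9101 / (45.8 * 3.9837)
k = 2.9101 / 182.453
k = 0.01595 cm/s


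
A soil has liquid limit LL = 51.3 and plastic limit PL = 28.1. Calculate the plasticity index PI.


Using PI = LL - PL
PI = 51.3 - 28.1
PI = 23.2


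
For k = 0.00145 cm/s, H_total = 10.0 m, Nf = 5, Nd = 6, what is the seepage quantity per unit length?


Convert k to m/s for unit consistency with H:
k = 0.00145 cm/s = 0.00145 / 100 m/s = 1.45e-05 m/s
Using q = k * H * Nf / Nd
Nf / Nd = 5 / 6 = 0.8333
q = 1.45e-05 * 10.0 * 0.8333
q = 0.0001208 m^3/s per m


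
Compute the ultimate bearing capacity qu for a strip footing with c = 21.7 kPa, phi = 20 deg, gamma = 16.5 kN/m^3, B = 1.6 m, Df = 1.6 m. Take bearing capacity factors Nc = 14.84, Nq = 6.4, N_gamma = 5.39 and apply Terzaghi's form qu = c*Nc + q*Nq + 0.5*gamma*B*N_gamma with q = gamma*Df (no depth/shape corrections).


Compute qu = c*Nc + gamma*Df*Nq + 0.5*gamma*B*N_gamma
Term 1: 21.7 * 14.84 = 322.028
Term 2: 16.5 * 1.6 * 6.4 = 168.96
Term 3: 0.5 * 16.5 * 1.6 * 5.39 = 71.148
qu = 322.028 + 168.96 + 71.148
qu = 562.14 kPa


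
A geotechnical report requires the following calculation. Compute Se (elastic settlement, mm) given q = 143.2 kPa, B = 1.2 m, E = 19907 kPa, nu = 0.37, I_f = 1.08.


Using Se = q * B * (1 - nu^2) * I_f / E
1 - nu^2 = 1 - 0.37^2 = 0.8631
Se = 143.2 * 1.2 * 0.8631 * 1.08 / 19907
Se = 0.008046 m
Convert to mm: Se = 0.008046 * 1000 = 8.046 mm
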